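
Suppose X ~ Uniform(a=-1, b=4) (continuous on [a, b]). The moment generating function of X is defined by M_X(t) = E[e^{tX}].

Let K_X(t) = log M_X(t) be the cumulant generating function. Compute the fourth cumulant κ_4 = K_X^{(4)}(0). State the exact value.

κ_4 = K′′′′(0) = -125/24

M_X(t) = (e^(4*t) - e^(-t))/(5*t)
K_X(t) = log M_X(t) = -log(t) + log(e^(4*t) - e^(-t)) - log(5)
K′(t) = (4*t*e^(5*t) + t - e^(5*t) + 1)/(t*e^(5*t) - t)
K′′(t) = (-25*t^2*e^(5*t) + e^(10*t) - 2*e^(5*t) + 1)/(t^2*e^(10*t) - 2*t^2*e^(5*t) + t^2)
K′′′(t) = (125*t^3*e^(10*t) + 125*t^3*e^(5*t) - 2*e^(15*t) + 6*e^(10*t) - 6*e^(5*t) + 2)/(t^3*e^(15*t) - 3*t^3*e^(10*t) + 3*t^3*e^(5*t) - t^3)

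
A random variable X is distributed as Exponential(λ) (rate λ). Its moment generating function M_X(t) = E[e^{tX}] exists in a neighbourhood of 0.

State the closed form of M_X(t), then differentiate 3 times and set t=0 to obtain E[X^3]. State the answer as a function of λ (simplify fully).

M_X(t) = λ/(λ - t)
dM/dt = λ/(λ^2 - 2*λ*t + t^2)
d^2M/dt^2 = -2*λ/(-λ^3 + 3*λ^2*t - 3*λ*t^2 + t^3)
d^3M/dt^3 = 6*λ/(λ^4 - 4*λ^3*t + 6*λ^2*t^2 - 4*λ*t^3 + t^4)

E[X^3] = d^3M/dt^3 |_{t=0} = 6/λ^3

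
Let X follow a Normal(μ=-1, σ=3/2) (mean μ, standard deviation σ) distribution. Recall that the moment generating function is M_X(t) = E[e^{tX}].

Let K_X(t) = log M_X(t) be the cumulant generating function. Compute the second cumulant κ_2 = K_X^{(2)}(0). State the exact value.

M_X(t) = e^(9*t^2/8 - t)
K_X(t) = log M_X(t) = 9*t^2/8 - t
K^(2)(t) = 9/4

κ_2 = K^(2)(0) = 9/4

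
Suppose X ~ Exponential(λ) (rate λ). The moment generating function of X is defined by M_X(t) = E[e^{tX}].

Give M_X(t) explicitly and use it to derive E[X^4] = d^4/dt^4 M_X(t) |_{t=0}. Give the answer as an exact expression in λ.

M_X(t) = λ/(λ - t)
M′(t) = λ/(λ^2 - 2*λ*t + t^2)
M′′(t) = -2*λ/(-λ^3 + 3*λ^2*t - 3*λ*t^2 + t^3)
M′′′(t) = 6*λ/(λ^4 - 4*λ^3*t + 6*λ^2*t^2 - 4*λ*t^3 + t^4)
M′′′′(t) = -24*λ/(-λ^5 + 5*λ^4*t - 10*λ^3*t^2 + 10*λ^2*t^3 - 5*λ*t^4 + t^5)

E[X^4] = M′′′′(0) = 24/λ^4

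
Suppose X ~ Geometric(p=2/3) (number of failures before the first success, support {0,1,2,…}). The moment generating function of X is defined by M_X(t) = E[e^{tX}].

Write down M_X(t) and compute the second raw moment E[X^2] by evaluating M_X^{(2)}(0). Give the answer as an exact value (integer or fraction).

M_X(t) = 2/(3*(1 - e^(t)/3))
dM/dt = 2*e^(t)/(e^(2*t) - 6*e^(t) + 9)
d^2M/dt^2 = (-2*e^(2*t) - 6*e^(t))/(e^(3*t) - 9*e^(2*t) + 27*e^(t) - 27)

E[X^2] = d^2M/dt^2 |_{t=0} = 1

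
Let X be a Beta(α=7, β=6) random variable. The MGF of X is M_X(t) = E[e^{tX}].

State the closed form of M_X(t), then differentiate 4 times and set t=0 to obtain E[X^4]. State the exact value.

M_X(t) = ₁F₁(7; 13; t)
D^4[M](t) = 3*₁F₁(11; 17; t)/26

E[X^4] = D^4[M](0) = 3/26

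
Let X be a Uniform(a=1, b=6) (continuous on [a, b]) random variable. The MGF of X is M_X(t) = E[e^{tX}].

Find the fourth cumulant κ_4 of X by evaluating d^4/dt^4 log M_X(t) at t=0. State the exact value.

M_X(t) = (e^(6*t) - e^(t))/(5*t)
K_X(t) = log M_X(t) = -log(t) + log(e^(6*t) - e^(t)) - log(5)
K′(t) = (6*t*e^(5*t) - t - e^(5*t) + 1)/(t*e^(5*t) - t)
K′′(t) = (-25*t^2*e^(5*t) + e^(10*t) - 2*e^(5*t) + 1)/(t^2*e^(10*t) - 2*t^2*e^(5*t) + t^2)
K′′′(t) = (125*t^3*e^(10*t) + 125*t^3*e^(5*t) - 2*e^(15*t) + 6*e^(10*t) - 6*e^(5*t) + 2)/(t^3*e^(15*t) - 3*t^3*e^(10*t) + 3*t^3*e^(5*t) - t^3)

κ_4 = K′′′′(0) = -125/24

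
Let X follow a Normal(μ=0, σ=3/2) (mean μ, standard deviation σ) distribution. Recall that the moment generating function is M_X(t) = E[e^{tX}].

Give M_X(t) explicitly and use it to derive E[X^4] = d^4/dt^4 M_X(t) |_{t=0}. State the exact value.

E[X^4] = d^4M/dt^4 |_{t=0} = 243/16

M_X(t) = e^(9*t^2/8)
dM/dt = 9*t*e^(9*t^2/8)/4
d^2M/dt^2 = 81*t^2*e^(9*t^2/8)/16 + 9*e^(9*t^2/8)/4
d^3M/dt^3 = 729*t^3*e^(9*t^2/8)/64 + 243*t*e^(9*t^2/8)/16
d^4M/dt^4 = 6561*t^4*e^(9*t^2/8)/256 + 2187*t^2*e^(9*t^2/8)/32 + 243*e^(9*t^2/8)/16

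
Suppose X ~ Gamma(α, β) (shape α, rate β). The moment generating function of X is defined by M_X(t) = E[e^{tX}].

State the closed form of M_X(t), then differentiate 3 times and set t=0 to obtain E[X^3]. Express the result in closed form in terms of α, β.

M_X(t) = (β/(β - t))^α
D^3[M](t) = (-α^3*β^α*(1/(β - t))^α - 3*α^2*β^α*(1/(β - t))^α - 2*α*β^α*(1/(β - t))^α)/(-β^3 + 3*β^2*t - 3*β*t^2 + t^3)

E[X^3] = D^3[M](0) = α*(α^2 + 3*α + 2)/β^3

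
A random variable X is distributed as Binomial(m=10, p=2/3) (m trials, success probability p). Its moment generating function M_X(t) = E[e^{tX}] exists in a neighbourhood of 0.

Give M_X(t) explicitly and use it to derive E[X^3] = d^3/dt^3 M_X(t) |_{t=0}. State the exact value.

E[X^3] = M^(3)(0) = 340

M_X(t) = (2*e^(t)/3 + 1/3)^10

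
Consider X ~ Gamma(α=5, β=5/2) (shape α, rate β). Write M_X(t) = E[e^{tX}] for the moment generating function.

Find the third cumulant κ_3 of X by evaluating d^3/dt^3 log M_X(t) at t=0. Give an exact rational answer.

κ_3 = D^3[K](0) = 16/25

M_X(t) = 3125/(32*(5/2 - t)^5)
K_X(t) = log M_X(t) = -5*log(5/2 - t) - 5*log(2) + 5*log(5)
D^3[K](t) = -80/(8*t^3 - 60*t^2 + 150*t - 125)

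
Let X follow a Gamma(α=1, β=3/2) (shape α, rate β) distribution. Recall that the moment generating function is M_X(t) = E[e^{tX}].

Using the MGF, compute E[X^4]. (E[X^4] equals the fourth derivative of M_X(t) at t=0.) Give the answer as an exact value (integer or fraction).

M_X(t) = 3/(2*(3/2 - t))
M′(t) = 6/(4*t^2 - 12*t + 9)
M′′(t) = -24/(8*t^3 - 36*t^2 + 54*t - 27)
M′′′(t) = 144/(16*t^4 - 96*t^3 + 216*t^2 - 216*t + 81)
M′′′′(t) = -1152/(32*t^5 - 240*t^4 + 720*t^3 - 1080*t^2 + 810*t - 243)

E[X^4] = M′′′′(0) = 128/27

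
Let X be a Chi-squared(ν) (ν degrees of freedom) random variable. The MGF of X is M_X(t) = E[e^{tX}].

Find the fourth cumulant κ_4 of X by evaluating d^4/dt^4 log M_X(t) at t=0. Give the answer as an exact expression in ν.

κ_4 = d^4K/dt^4 |_{t=0} = 48*ν

M_X(t) = (1 - 2*t)^(-ν/2)
K_X(t) = log M_X(t) = -ν*log(1 - 2*t)/2
dK/dt = -ν/(2*t - 1)
d^2K/dt^2 = 2*ν/(4*t^2 - 4*t + 1)
d^3K/dt^3 = -8*ν/(8*t^3 - 12*t^2 + 6*t - 1)
d^4K/dt^4 = 48*ν/(16*t^4 - 32*t^3 + 24*t^2 - 8*t + 1)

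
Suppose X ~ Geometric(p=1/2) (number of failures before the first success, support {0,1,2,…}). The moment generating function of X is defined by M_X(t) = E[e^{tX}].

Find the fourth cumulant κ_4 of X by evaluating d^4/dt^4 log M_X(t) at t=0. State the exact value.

M_X(t) = 1/(2*(1 - e^(t)/2))
K_X(t) = log M_X(t) = -log(1 - e^(t)/2) - log(2)
K^(4)(t) = (2*e^(3*t) + 16*e^(2*t) + 8*e^(t))/(e^(4*t) - 8*e^(3*t) + 24*e^(2*t) - 32*e^(t) + 16)

κ_4 = K^(4)(0) = 26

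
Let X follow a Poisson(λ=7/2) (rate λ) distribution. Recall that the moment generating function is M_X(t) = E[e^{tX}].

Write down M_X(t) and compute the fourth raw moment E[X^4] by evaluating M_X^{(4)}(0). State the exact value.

E[X^4] = d^4M/dt^4 |_{t=0} = 7945/16

M_X(t) = e^(7*e^(t)/2 - 7/2)
dM/dt = 7*e^(-7/2)*e^(t)*e^(7*e^(t)/2)/2
d^2M/dt^2 = (49*e^(2*t)*e^(7*e^(t)/2) + 14*e^(t)*e^(7*e^(t)/2))*e^(-7/2)/4
d^3M/dt^3 = (343*e^(3*t)*e^(7*e^(t)/2) + 294*e^(2*t)*e^(7*e^(t)/2) + 28*e^(t)*e^(7*e^(t)/2))*e^(-7/2)/8
d^4M/dt^4 = (2401*e^(4*t)*e^(7*e^(t)/2) + 4116*e^(3*t)*e^(7*e^(t)/2) + 1372*e^(2*t)*e^(7*e^(t)/2) + 56*e^(t)*e^(7*e^(t)/2))*e^(-7/2)/16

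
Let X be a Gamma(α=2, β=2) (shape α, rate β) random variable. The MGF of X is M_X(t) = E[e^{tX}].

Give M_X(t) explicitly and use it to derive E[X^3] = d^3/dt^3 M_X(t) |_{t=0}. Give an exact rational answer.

M_X(t) = 4/(2 - t)^2
M′(t) = -8/(t^3 - 6*t^2 + 12*t - 8)
M′′(t) = 24/(t^4 - 8*t^3 + 24*t^2 - 32*t + 16)
M′′′(t) = -96/(t^5 - 10*t^4 + 40*t^3 - 80*t^2 + 80*t - 32)

E[X^3] = M′′′(0) = 3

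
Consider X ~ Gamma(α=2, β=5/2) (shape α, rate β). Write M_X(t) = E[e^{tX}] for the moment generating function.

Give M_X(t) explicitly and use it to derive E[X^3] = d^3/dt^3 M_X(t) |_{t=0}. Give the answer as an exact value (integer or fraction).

M_X(t) = 25/(4*(5/2 - t)^2)
dM/dt = -100/(8*t^3 - 60*t^2 + 150*t - 125)
d^2M/dt^2 = 600/(16*t^4 - 160*t^3 + 600*t^2 - 1000*t + 625)
d^3M/dt^3 = -4800/(32*t^5 - 400*t^4 + 2000*t^3 - 5000*t^2 + 6250*t - 3125)

E[X^3] = d^3M/dt^3 |_{t=0} = 192/125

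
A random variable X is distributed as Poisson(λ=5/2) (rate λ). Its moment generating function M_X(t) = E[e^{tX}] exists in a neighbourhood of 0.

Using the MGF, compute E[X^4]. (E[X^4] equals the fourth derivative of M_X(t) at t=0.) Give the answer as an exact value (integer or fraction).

E[X^4] = d^4M/dt^4 |_{t=0} = 2865/16

M_X(t) = e^(5*e^(t)/2 - 5/2)
dM/dt = 5*e^(-5/2)*e^(t)*e^(5*e^(t)/2)/2
d^2M/dt^2 = (25*e^(2*t)*e^(5*e^(t)/2) + 10*e^(t)*e^(5*e^(t)/2))*e^(-5/2)/4
d^3M/dt^3 = (125*e^(3*t)*e^(5*e^(t)/2) + 150*e^(2*t)*e^(5*e^(t)/2) + 20*e^(t)*e^(5*e^(t)/2))*e^(-5/2)/8
d^4M/dt^4 = (625*e^(4*t)*e^(5*e^(t)/2) + 1500*e^(3*t)*e^(5*e^(t)/2) + 700*e^(2*t)*e^(5*e^(t)/2) + 40*e^(t)*e^(5*e^(t)/2))*e^(-5/2)/16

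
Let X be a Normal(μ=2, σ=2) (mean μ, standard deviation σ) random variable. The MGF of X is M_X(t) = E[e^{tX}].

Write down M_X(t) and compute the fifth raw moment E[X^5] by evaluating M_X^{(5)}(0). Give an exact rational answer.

M_X(t) = e^(2*t^2 + 2*t)

E[X^5] = D^5[M](0) = 832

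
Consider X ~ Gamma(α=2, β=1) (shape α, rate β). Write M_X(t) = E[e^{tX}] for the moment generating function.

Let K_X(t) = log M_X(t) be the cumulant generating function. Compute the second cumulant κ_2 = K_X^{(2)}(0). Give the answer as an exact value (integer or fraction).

κ_2 = d^2K/dt^2 |_{t=0} = 2

M_X(t) = (1 - t)^(-2)
K_X(t) = log M_X(t) = -2*log(1 - t)
dK/dt = -2/(t - 1)
d^2K/dt^2 = 2/(t^2 - 2*t + 1)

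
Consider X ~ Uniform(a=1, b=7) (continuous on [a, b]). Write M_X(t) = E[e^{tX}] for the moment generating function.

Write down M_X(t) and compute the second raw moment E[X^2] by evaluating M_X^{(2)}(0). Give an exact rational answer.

M_X(t) = (e^(7*t) - e^(t))/(6*t)
D^2[M](t) = (49*t^2*e^(7*t) - t^2*e^(t) - 14*t*e^(7*t) + 2*t*e^(t) + 2*e^(7*t) - 2*e^(t))/(6*t^3)

E[X^2] = D^2[M](0) = 19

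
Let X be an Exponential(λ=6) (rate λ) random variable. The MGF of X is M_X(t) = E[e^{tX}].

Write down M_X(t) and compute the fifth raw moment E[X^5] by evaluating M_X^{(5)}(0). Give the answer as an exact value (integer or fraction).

M_X(t) = 6/(6 - t)
dM/dt = 6/(t^2 - 12*t + 36)
d^2M/dt^2 = -12/(t^3 - 18*t^2 + 108*t - 216)
d^3M/dt^3 = 36/(t^4 - 24*t^3 + 216*t^2 - 864*t + 1296)
d^4M/dt^4 = -144/(t^5 - 30*t^4 + 360*t^3 - 2160*t^2 + 6480*t - 7776)
d^5M/dt^5 = 720/(t^6 - 36*t^5 + 540*t^4 - 4320*t^3 + 19440*t^2 - 46656*t + 46656)

E[X^5] = d^5M/dt^5 |_{t=0} = 5/324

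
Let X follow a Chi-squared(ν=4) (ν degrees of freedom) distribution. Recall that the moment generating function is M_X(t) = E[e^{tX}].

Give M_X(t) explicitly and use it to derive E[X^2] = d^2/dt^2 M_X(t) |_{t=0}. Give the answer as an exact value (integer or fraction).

M_X(t) = (1 - 2*t)^(-2)
dM/dt = -4/(8*t^3 - 12*t^2 + 6*t - 1)
d^2M/dt^2 = 24/(16*t^4 - 32*t^3 + 24*t^2 - 8*t + 1)

E[X^2] = d^2M/dt^2 |_{t=0} = 24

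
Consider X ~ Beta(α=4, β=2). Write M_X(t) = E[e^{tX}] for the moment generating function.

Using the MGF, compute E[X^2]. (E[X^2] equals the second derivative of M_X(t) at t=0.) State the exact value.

E[X^2] = M′′(0) = 10/21

M_X(t) = ₁F₁(4; 6; t)
M′(t) = 2*₁F₁(5; 7; t)/3
M′′(t) = 10*₁F₁(6; 8; t)/21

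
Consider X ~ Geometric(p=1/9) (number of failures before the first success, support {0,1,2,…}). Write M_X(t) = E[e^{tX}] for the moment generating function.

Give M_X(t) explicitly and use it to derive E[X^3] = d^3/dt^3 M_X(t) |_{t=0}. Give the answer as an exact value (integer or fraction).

M_X(t) = 1/(9*(1 - 8*e^(t)/9))
dM/dt = 8*e^(t)/(64*e^(2*t) - 144*e^(t) + 81)
d^2M/dt^2 = (-64*e^(2*t) - 72*e^(t))/(512*e^(3*t) - 1728*e^(2*t) + 1944*e^(t) - 729)
d^3M/dt^3 = (512*e^(3*t) + 2304*e^(2*t) + 648*e^(t))/(4096*e^(4*t) - 18432*e^(3*t) + 31104*e^(2*t) - 23328*e^(t) + 6561)

E[X^3] = d^3M/dt^3 |_{t=0} = 3464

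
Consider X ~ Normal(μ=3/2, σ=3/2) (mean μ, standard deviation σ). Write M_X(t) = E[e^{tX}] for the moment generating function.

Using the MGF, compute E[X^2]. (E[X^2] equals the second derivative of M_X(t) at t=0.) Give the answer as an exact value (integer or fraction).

E[X^2] = M′′(0) = 9/2

M_X(t) = e^(9*t^2/8 + 3*t/2)
M′(t) = 9*t*e^(3*t/2)*e^(9*t^2/8)/4 + 3*e^(3*t/2)*e^(9*t^2/8)/2
M′′(t) = 81*t^2*e^(3*t/2)*e^(9*t^2/8)/16 + 27*t*e^(3*t/2)*e^(9*t^2/8)/4 + 9*e^(3*t/2)*e^(9*t^2/8)/2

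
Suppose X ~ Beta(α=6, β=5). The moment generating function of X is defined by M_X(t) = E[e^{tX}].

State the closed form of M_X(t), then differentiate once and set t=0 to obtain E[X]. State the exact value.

E[X] = D[M](0) = 6/11

M_X(t) = ₁F₁(6; 11; t)
D[M](t) = 6*₁F₁(7; 12; t)/11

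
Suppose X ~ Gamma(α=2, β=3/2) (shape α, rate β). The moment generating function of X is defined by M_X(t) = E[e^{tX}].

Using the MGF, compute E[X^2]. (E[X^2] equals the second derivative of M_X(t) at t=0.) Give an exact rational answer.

E[X^2] = M′′(0) = 8/3

M_X(t) = 9/(4*(3/2 - t)^2)
M′(t) = -36/(8*t^3 - 36*t^2 + 54*t - 27)
M′′(t) = 216/(16*t^4 - 96*t^3 + 216*t^2 - 216*t + 81)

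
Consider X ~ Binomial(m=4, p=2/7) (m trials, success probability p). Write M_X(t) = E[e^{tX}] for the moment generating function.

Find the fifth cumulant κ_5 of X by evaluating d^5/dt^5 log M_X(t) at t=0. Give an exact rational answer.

κ_5 = D^5[K](0) = -8520/16807

M_X(t) = (2*e^(t)/7 + 5/7)^4
K_X(t) = log M_X(t) = 4*log(2*e^(t)/7 + 5/7)
D^5[K](t) = (-320*e^(4*t) + 8800*e^(3*t) - 22000*e^(2*t) + 5000*e^(t))/(32*e^(5*t) + 400*e^(4*t) + 2000*e^(3*t) + 5000*e^(2*t) + 6250*e^(t) + 3125)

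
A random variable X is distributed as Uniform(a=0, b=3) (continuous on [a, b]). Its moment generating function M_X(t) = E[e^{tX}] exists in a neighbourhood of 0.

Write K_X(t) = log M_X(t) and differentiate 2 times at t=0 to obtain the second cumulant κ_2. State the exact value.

κ_2 = K′′(0) = 3/4

M_X(t) = (e^(3*t) - 1)/(3*t)
K_X(t) = log M_X(t) = -log(t) + log(e^(3*t) - 1) - log(3)
K′(t) = (3*t*e^(3*t) - e^(3*t) + 1)/(t*e^(3*t) - t)
K′′(t) = (-9*t^2*e^(3*t) + e^(6*t) - 2*e^(3*t) + 1)/(t^2*e^(6*t) - 2*t^2*e^(3*t) + t^2)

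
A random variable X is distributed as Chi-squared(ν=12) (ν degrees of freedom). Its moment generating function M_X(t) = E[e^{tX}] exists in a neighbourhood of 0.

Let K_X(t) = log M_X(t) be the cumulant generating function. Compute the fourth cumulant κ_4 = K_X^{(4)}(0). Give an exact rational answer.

κ_4 = d^4K/dt^4 |_{t=0} = 576

M_X(t) = (1 - 2*t)^(-6)
K_X(t) = log M_X(t) = -6*log(1 - 2*t)
dK/dt = -12/(2*t - 1)
d^2K/dt^2 = 24/(4*t^2 - 4*t + 1)
d^3K/dt^3 = -96/(8*t^3 - 12*t^2 + 6*t - 1)
d^4K/dt^4 = 576/(16*t^4 - 32*t^3 + 24*t^2 - 8*t + 1)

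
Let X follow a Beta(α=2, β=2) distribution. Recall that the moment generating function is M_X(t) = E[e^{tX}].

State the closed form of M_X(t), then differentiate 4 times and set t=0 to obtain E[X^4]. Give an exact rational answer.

M_X(t) = ₁F₁(2; 4; t)
D^4[M](t) = ₁F₁(6; 8; t)/7

E[X^4] = D^4[M](0) = 1/7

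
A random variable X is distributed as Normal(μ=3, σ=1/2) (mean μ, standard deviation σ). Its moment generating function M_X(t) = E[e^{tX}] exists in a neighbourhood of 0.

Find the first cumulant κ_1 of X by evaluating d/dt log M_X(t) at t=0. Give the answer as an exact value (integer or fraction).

M_X(t) = e^(t^2/8 + 3*t)
K_X(t) = log M_X(t) = t^2/8 + 3*t
K′(t) = t/4 + 3

κ_1 = K′(0) = 3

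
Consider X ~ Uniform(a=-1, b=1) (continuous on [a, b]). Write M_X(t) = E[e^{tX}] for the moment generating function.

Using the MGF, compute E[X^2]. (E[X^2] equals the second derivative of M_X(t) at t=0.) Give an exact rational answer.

E[X^2] = M′′(0) = 1/3

M_X(t) = (e^(t) - e^(-t))/(2*t)
M′(t) = (t*e^(2*t) + t - e^(2*t) + 1)*e^(-t)/(2*t^2)
M′′(t) = (t^2*e^(2*t) - t^2 - 2*t*e^(2*t) - 2*t + 2*e^(2*t) - 2)*e^(-t)/(2*t^3)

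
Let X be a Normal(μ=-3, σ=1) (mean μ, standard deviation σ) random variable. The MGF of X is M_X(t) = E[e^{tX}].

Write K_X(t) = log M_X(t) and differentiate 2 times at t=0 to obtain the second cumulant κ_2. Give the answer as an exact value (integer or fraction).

κ_2 = K^(2)(0) = 1

M_X(t) = e^(t^2/2 - 3*t)
K_X(t) = log M_X(t) = t^2/2 - 3*t
K^(2)(t) = 1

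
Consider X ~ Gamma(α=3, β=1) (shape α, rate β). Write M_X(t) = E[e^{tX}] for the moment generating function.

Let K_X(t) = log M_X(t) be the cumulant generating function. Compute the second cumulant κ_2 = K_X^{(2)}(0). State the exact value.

κ_2 = K^(2)(0) = 3

M_X(t) = (1 - t)^(-3)
K_X(t) = log M_X(t) = -3*log(1 - t)
K^(2)(t) = 3/(t^2 - 2*t + 1)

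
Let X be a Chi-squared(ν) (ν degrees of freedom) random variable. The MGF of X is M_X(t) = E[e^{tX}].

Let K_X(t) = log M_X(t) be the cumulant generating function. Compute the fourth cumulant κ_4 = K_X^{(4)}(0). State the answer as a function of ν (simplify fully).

κ_4 = K′′′′(0) = 48*ν

M_X(t) = (1 - 2*t)^(-ν/2)
K_X(t) = log M_X(t) = -ν*log(1 - 2*t)/2
K′(t) = -ν/(2*t - 1)
K′′(t) = 2*ν/(4*t^2 - 4*t + 1)
K′′′(t) = -8*ν/(8*t^3 - 12*t^2 + 6*t - 1)
K′′′′(t) = 48*ν/(16*t^4 - 32*t^3 + 24*t^2 - 8*t + 1)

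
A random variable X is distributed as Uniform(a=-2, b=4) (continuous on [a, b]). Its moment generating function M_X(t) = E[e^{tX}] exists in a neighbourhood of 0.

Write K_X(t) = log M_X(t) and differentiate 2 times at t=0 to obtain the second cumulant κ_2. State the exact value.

κ_2 = K′′(0) = 3

M_X(t) = (e^(4*t) - e^(-2*t))/(6*t)
K_X(t) = log M_X(t) = -log(t) + log(e^(4*t) - e^(-2*t)) - log(6)
K′(t) = (4*t*e^(6*t) + 2*t - e^(6*t) + 1)/(t*e^(6*t) - t)
K′′(t) = (-36*t^2*e^(6*t) + e^(12*t) - 2*e^(6*t) + 1)/(t^2*e^(12*t) - 2*t^2*e^(6*t) + t^2)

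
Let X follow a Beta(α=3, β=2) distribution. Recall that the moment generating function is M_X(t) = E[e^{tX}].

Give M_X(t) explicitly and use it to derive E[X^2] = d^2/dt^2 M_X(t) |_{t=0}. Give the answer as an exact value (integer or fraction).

M_X(t) = ₁F₁(3; 5; t)
M′(t) = 3*₁F₁(4; 6; t)/5
M′′(t) = 2*₁F₁(5; 7; t)/5

E[X^2] = M′′(0) = 2/5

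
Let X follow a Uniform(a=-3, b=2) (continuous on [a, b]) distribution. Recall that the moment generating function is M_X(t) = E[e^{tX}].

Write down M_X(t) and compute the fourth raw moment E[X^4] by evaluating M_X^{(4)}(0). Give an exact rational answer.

M_X(t) = (e^(2*t) - e^(-3*t))/(5*t)
D^4[M](t) = (16*t^4*e^(5*t) - 81*t^4 - 32*t^3*e^(5*t) - 108*t^3 + 48*t^2*e^(5*t) - 108*t^2 - 48*t*e^(5*t) - 72*t + 24*e^(5*t) - 24)*e^(-3*t)/(5*t^5)

E[X^4] = D^4[M](0) = 11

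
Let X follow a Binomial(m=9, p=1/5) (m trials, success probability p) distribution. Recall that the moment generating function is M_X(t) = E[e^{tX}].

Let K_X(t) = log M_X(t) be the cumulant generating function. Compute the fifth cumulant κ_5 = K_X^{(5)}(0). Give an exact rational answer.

M_X(t) = (e^(t)/5 + 4/5)^9
K_X(t) = log M_X(t) = 9*log(e^(t)/5 + 4/5)
K^(5)(t) = (-36*e^(4*t) + 1584*e^(3*t) - 6336*e^(2*t) + 2304*e^(t))/(e^(5*t) + 20*e^(4*t) + 160*e^(3*t) + 640*e^(2*t) + 1280*e^(t) + 1024)

κ_5 = K^(5)(0) = -2484/3125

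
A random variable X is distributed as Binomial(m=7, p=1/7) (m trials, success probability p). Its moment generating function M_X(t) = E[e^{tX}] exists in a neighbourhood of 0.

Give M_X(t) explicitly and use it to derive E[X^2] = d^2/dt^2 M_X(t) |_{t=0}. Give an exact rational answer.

M_X(t) = (e^(t)/7 + 6/7)^7
M^(2)(t) = e^(7*t)/16807 + 216*e^(6*t)/117649 + 2700*e^(5*t)/117649 + 17280*e^(4*t)/117649 + 58320*e^(3*t)/117649 + 93312*e^(2*t)/117649 + 46656*e^(t)/117649

E[X^2] = M^(2)(0) = 13/7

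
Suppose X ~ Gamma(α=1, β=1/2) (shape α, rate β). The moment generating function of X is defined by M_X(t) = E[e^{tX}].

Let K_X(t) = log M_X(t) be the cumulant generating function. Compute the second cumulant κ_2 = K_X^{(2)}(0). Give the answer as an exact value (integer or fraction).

κ_2 = D^2[K](0) = 4

M_X(t) = 1/(2*(1/2 - t))
K_X(t) = log M_X(t) = -log(1/2 - t) - log(2)
D^2[K](t) = 4/(4*t^2 - 4*t + 1)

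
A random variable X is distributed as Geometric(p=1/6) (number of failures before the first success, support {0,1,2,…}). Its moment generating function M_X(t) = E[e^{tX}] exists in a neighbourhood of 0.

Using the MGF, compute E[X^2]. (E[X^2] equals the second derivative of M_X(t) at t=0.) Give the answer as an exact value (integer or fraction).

E[X^2] = M^(2)(0) = 55

M_X(t) = 1/(6*(1 - 5*e^(t)/6))
M^(2)(t) = (-25*e^(2*t) - 30*e^(t))/(125*e^(3*t) - 450*e^(2*t) + 540*e^(t) - 216)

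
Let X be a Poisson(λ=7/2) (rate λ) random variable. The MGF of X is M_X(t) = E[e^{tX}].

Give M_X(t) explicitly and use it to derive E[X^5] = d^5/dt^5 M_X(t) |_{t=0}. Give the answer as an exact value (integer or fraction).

M_X(t) = e^(7*e^(t)/2 - 7/2)
M′(t) = 7*e^(-7/2)*e^(t)*e^(7*e^(t)/2)/2
M′′(t) = (49*e^(2*t)*e^(7*e^(t)/2) + 14*e^(t)*e^(7*e^(t)/2))*e^(-7/2)/4
M′′′(t) = (343*e^(3*t)*e^(7*e^(t)/2) + 294*e^(2*t)*e^(7*e^(t)/2) + 28*e^(t)*e^(7*e^(t)/2))*e^(-7/2)/8
M′′′′(t) = (2401*e^(4*t)*e^(7*e^(t)/2) + 4116*e^(3*t)*e^(7*e^(t)/2) + 1372*e^(2*t)*e^(7*e^(t)/2) + 56*e^(t)*e^(7*e^(t)/2))*e^(-7/2)/16
M′′′′′(t) = (16807*e^(5*t)*e^(7*e^(t)/2) + 48020*e^(4*t)*e^(7*e^(t)/2) + 34300*e^(3*t)*e^(7*e^(t)/2) + 5880*e^(2*t)*e^(7*e^(t)/2) + 112*e^(t)*e^(7*e^(t)/2))*e^(-7/2)/32

E[X^5] = M′′′′′(0) = 105119/32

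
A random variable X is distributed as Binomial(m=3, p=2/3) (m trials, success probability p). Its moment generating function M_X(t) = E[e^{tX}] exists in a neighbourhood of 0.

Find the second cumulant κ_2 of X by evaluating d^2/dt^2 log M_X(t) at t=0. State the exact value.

M_X(t) = (2*e^(t)/3 + 1/3)^3
K_X(t) = log M_X(t) = 3*log(2*e^(t)/3 + 1/3)
D^2[K](t) = 6*e^(t)/(4*e^(2*t) + 4*e^(t) + 1)

κ_2 = D^2[K](0) = 2/3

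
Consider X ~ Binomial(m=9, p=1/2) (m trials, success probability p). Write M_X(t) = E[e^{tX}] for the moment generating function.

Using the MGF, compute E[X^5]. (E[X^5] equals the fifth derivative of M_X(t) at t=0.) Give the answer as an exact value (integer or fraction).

M_X(t) = (e^(t)/2 + 1/2)^9
D^5[M](t) = 59049*e^(9*t)/512 + 576*e^(8*t) + 151263*e^(7*t)/128 + 5103*e^(6*t)/4 + 196875*e^(5*t)/256 + 252*e^(4*t) + 5103*e^(3*t)/128 + 9*e^(2*t)/4 + 9*e^(t)/512

E[X^5] = D^5[M](0) = 4212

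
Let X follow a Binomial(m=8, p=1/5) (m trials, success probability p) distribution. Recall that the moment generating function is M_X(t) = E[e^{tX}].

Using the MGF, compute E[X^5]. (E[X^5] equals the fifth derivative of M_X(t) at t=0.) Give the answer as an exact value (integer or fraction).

M_X(t) = (e^(t)/5 + 4/5)^8

E[X^5] = M′′′′′(0) = 82144/625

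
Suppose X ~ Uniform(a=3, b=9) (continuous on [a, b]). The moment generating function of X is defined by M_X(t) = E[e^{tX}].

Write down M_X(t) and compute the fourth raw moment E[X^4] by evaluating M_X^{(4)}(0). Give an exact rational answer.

E[X^4] = d^4M/dt^4 |_{t=0} = 9801/5

M_X(t) = (e^(9*t) - e^(3*t))/(6*t)
dM/dt = (9*t*e^(9*t) - 3*t*e^(3*t) - e^(9*t) + e^(3*t))/(6*t^2)
d^2M/dt^2 = (81*t^2*e^(9*t) - 9*t^2*e^(3*t) - 18*t*e^(9*t) + 6*t*e^(3*t) + 2*e^(9*t) - 2*e^(3*t))/(6*t^3)
d^3M/dt^3 = (243*t^3*e^(9*t) - 9*t^3*e^(3*t) - 81*t^2*e^(9*t) + 9*t^2*e^(3*t) + 18*t*e^(9*t) - 6*t*e^(3*t) - 2*e^(9*t) + 2*e^(3*t))/(2*t^4)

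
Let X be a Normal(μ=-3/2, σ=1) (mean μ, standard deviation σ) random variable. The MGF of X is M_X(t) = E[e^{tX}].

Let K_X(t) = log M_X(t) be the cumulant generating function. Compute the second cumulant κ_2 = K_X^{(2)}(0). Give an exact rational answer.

M_X(t) = e^(t^2/2 - 3*t/2)
K_X(t) = log M_X(t) = t^2/2 - 3*t/2
dK/dt = t - 3/2
d^2K/dt^2 = 1

κ_2 = d^2K/dt^2 |_{t=0} = 1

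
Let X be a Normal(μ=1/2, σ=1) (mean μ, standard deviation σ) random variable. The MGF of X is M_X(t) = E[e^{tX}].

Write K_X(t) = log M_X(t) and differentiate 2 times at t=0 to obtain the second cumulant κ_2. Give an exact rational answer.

κ_2 = K′′(0) = 1

M_X(t) = e^(t^2/2 + t/2)
K_X(t) = log M_X(t) = t^2/2 + t/2
K′(t) = t + 1/2
K′′(t) = 1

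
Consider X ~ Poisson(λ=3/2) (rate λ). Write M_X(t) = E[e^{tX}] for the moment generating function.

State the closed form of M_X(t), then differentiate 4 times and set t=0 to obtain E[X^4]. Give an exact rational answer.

M_X(t) = e^(3*e^(t)/2 - 3/2)
D^4[M](t) = (81*e^(4*t)*e^(3*e^(t)/2) + 324*e^(3*t)*e^(3*e^(t)/2) + 252*e^(2*t)*e^(3*e^(t)/2) + 24*e^(t)*e^(3*e^(t)/2))*e^(-3/2)/16

E[X^4] = D^4[M](0) = 681/16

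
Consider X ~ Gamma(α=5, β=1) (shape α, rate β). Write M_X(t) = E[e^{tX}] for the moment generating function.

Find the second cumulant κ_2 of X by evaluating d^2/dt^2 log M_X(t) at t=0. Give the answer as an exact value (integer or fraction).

κ_2 = d^2K/dt^2 |_{t=0} = 5

M_X(t) = (1 - t)^(-5)
K_X(t) = log M_X(t) = -5*log(1 - t)
dK/dt = -5/(t - 1)
d^2K/dt^2 = 5/(t^2 - 2*t + 1)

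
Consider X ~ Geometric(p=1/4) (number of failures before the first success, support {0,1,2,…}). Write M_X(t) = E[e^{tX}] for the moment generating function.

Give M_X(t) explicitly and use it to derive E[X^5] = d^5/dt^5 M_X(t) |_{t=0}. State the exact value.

E[X^5] = D^5[M](0) = 52923

M_X(t) = 1/(4*(1 - 3*e^(t)/4))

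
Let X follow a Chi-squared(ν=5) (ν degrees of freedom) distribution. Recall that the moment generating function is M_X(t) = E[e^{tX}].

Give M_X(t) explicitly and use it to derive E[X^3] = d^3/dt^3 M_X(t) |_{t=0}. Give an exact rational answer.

E[X^3] = M^(3)(0) = 315

M_X(t) = (1 - 2*t)^(-5/2)
M^(3)(t) = -315/(32*t^5*√(1 - 2*t) - 80*t^4*√(1 - 2*t) + 80*t^3*√(1 - 2*t) - 40*t^2*√(1 - 2*t) + 10*t*√(1 - 2*t) - √(1 - 2*t))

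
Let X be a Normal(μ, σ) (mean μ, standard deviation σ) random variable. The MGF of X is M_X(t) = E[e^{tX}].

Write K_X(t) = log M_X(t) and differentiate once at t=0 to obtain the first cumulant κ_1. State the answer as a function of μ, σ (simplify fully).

κ_1 = K^(1)(0) = μ

M_X(t) = e^(μ*t + σ^2*t^2/2)
K_X(t) = log M_X(t) = μ*t + σ^2*t^2/2
K^(1)(t) = μ + σ^2*t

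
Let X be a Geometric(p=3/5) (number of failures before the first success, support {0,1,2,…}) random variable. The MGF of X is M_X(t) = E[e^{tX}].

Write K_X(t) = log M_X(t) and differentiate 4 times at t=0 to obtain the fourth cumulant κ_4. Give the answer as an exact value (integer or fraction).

κ_4 = d^4K/dt^4 |_{t=0} = 230/27

M_X(t) = 3/(5*(1 - 2*e^(t)/5))
K_X(t) = log M_X(t) = -log(1 - 2*e^(t)/5) - log(5) + log(3)
dK/dt = -2*e^(t)/(2*e^(t) - 5)
d^2K/dt^2 = 10*e^(t)/(4*e^(2*t) - 20*e^(t) + 25)
d^3K/dt^3 = (-20*e^(2*t) - 50*e^(t))/(8*e^(3*t) - 60*e^(2*t) + 150*e^(t) - 125)
d^4K/dt^4 = (40*e^(3*t) + 400*e^(2*t) + 250*e^(t))/(16*e^(4*t) - 160*e^(3*t) + 600*e^(2*t) - 1000*e^(t) + 625)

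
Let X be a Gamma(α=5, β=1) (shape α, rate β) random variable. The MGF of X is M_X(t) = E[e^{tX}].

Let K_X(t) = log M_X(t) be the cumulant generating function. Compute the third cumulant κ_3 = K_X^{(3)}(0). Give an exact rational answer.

M_X(t) = (1 - t)^(-5)
K_X(t) = log M_X(t) = -5*log(1 - t)
D^3[K](t) = -10/(t^3 - 3*t^2 + 3*t - 1)

κ_3 = D^3[K](0) = 10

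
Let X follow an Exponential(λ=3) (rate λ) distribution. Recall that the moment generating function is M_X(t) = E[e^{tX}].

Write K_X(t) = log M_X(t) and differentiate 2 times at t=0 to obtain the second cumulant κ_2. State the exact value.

κ_2 = K′′(0) = 1/9

M_X(t) = 3/(3 - t)
K_X(t) = log M_X(t) = -log(3 - t) + log(3)
K′(t) = -1/(t - 3)
K′′(t) = 1/(t^2 - 6*t + 9)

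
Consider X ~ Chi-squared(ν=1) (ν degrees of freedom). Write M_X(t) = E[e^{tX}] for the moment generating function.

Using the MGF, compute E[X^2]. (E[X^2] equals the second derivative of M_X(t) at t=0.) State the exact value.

M_X(t) = 1/√(1 - 2*t)
M′(t) = -1/(2*t*√(1 - 2*t) - √(1 - 2*t))
M′′(t) = 3/(4*t^2*√(1 - 2*t) - 4*t*√(1 - 2*t) + √(1 - 2*t))

E[X^2] = M′′(0) = 3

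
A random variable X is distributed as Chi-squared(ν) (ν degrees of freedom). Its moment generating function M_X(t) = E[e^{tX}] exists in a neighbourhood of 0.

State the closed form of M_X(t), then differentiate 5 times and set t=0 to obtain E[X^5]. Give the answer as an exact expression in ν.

E[X^5] = D^5[M](0) = ν*(ν^4 + 20*ν^3 + 140*ν^2 + 400*ν + 384)

M_X(t) = (1 - 2*t)^(-ν/2)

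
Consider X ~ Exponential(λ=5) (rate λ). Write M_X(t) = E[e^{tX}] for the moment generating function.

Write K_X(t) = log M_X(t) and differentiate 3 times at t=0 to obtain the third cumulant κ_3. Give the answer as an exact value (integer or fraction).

M_X(t) = 5/(5 - t)
K_X(t) = log M_X(t) = -log(5 - t) + log(5)
dK/dt = -1/(t - 5)
d^2K/dt^2 = 1/(t^2 - 10*t + 25)
d^3K/dt^3 = -2/(t^3 - 15*t^2 + 75*t - 125)

κ_3 = d^3K/dt^3 |_{t=0} = 2/125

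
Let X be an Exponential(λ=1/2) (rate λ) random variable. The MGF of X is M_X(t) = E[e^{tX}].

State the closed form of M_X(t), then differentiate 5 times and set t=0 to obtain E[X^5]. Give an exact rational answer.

E[X^5] = M^(5)(0) = 3840

M_X(t) = 1/(2*(1/2 - t))
M^(5)(t) = 3840/(64*t^6 - 192*t^5 + 240*t^4 - 160*t^3 + 60*t^2 - 12*t + 1)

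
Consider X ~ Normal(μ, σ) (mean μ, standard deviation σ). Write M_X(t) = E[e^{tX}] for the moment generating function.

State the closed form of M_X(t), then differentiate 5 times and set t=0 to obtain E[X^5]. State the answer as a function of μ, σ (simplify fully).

E[X^5] = M^(5)(0) = μ*(μ^4 + 10*μ^2*σ^2 + 15*σ^4)

M_X(t) = e^(μ*t + σ^2*t^2/2)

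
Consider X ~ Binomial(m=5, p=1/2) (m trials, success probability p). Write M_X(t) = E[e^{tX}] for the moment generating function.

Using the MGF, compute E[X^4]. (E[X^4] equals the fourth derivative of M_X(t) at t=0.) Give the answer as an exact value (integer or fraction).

M_X(t) = (e^(t)/2 + 1/2)^5
M^(4)(t) = 625*e^(5*t)/32 + 40*e^(4*t) + 405*e^(3*t)/16 + 5*e^(2*t) + 5*e^(t)/32

E[X^4] = M^(4)(0) = 90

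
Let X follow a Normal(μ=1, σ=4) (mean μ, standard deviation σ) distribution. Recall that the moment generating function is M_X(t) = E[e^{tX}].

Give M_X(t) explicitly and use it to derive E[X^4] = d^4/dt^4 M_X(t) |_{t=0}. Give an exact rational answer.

M_X(t) = e^(8*t^2 + t)
dM/dt = 16*t*e^(t)*e^(8*t^2) + e^(t)*e^(8*t^2)
d^2M/dt^2 = 256*t^2*e^(t)*e^(8*t^2) + 32*t*e^(t)*e^(8*t^2) + 17*e^(t)*e^(8*t^2)
d^3M/dt^3 = 4096*t^3*e^(t)*e^(8*t^2) + 768*t^2*e^(t)*e^(8*t^2) + 816*t*e^(t)*e^(8*t^2) + 49*e^(t)*e^(8*t^2)
d^4M/dt^4 = 65536*t^4*e^(t)*e^(8*t^2) + 16384*t^3*e^(t)*e^(8*t^2) + 26112*t^2*e^(t)*e^(8*t^2) + 3136*t*e^(t)*e^(8*t^2) + 865*e^(t)*e^(8*t^2)

E[X^4] = d^4M/dt^4 |_{t=0} = 865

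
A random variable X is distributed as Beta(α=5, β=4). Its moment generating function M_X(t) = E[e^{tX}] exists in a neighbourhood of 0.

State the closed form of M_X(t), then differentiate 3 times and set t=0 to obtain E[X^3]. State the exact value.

M_X(t) = ₁F₁(5; 9; t)
D^3[M](t) = 7*₁F₁(8; 12; t)/33

E[X^3] = D^3[M](0) = 7/33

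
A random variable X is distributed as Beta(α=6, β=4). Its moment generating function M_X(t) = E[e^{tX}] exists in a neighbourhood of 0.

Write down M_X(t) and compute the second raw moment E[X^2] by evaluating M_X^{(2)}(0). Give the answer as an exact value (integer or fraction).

E[X^2] = d^2M/dt^2 |_{t=0} = 21/55

M_X(t) = ₁F₁(6; 10; t)
dM/dt = 3*₁F₁(7; 11; t)/5
d^2M/dt^2 = 21*₁F₁(8; 12; t)/55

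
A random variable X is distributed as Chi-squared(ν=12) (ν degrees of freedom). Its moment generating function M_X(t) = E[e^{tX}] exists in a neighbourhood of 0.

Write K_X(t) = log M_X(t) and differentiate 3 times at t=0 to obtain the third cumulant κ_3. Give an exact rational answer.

M_X(t) = (1 - 2*t)^(-6)
K_X(t) = log M_X(t) = -6*log(1 - 2*t)
K^(3)(t) = -96/(8*t^3 - 12*t^2 + 6*t - 1)

κ_3 = K^(3)(0) = 96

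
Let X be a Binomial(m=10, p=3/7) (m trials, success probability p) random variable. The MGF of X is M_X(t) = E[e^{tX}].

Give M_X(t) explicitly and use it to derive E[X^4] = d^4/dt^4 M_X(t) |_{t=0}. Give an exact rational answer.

M_X(t) = (3*e^(t)/7 + 4/7)^10

E[X^4] = d^4M/dt^4 |_{t=0} = 216120/343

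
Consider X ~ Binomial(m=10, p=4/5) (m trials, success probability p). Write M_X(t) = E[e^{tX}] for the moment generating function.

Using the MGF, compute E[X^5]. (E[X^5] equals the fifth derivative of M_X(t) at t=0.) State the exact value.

M_X(t) = (4*e^(t)/5 + 1/5)^10

E[X^5] = M^(5)(0) = 25400552/625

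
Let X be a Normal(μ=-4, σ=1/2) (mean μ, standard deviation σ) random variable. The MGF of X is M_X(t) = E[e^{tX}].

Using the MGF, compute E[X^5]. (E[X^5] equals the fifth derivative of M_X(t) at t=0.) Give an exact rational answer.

M_X(t) = e^(t^2/8 - 4*t)
M′(t) = t*e^(-4*t)*e^(t^2/8)/4 - 4*e^(-4*t)*e^(t^2/8)
M′′(t) = (t^2*e^(t^2/8) - 32*t*e^(t^2/8) + 260*e^(t^2/8))*e^(-4*t)/16
M′′′(t) = (t^3*e^(t^2/8) - 48*t^2*e^(t^2/8) + 780*t*e^(t^2/8) - 4288*e^(t^2/8))*e^(-4*t)/64
M′′′′(t) = (t^4*e^(t^2/8) - 64*t^3*e^(t^2/8) + 1560*t^2*e^(t^2/8) - 17152*t*e^(t^2/8) + 71728*e^(t^2/8))*e^(-4*t)/256
M′′′′′(t) = (t^5*e^(t^2/8) - 80*t^4*e^(t^2/8) + 2600*t^3*e^(t^2/8) - 42880*t^2*e^(t^2/8) + 358640*t*e^(t^2/8) - 1216256*e^(t^2/8))*e^(-4*t)/1024

E[X^5] = M′′′′′(0) = -4751/4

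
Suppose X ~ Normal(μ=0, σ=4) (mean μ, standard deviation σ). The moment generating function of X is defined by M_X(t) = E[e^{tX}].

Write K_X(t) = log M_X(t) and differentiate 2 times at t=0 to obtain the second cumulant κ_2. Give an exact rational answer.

κ_2 = d^2K/dt^2 |_{t=0} = 16

M_X(t) = e^(8*t^2)
K_X(t) = log M_X(t) = 8*t^2
dK/dt = 16*t
d^2K/dt^2 = 16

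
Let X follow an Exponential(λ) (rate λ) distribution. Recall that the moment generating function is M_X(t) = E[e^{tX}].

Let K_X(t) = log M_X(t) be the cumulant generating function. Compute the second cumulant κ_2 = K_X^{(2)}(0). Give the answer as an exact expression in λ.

κ_2 = d^2K/dt^2 |_{t=0} = λ^(-2)

M_X(t) = λ/(λ - t)
K_X(t) = log M_X(t) = log(λ) - log(λ - t)
dK/dt = -1/(-λ + t)
d^2K/dt^2 = 1/(λ^2 - 2*λ*t + t^2)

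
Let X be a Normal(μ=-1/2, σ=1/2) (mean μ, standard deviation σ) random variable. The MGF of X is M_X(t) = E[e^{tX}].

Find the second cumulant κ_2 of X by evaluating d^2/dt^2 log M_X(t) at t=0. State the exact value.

κ_2 = K′′(0) = 1/4

M_X(t) = e^(t^2/8 - t/2)
K_X(t) = log M_X(t) = t^2/8 - t/2
K′(t) = t/4 - 1/2
K′′(t) = 1/4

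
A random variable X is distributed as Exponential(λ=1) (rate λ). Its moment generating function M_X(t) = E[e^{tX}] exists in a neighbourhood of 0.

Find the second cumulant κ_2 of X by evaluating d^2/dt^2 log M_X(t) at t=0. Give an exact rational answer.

M_X(t) = 1/(1 - t)
K_X(t) = log M_X(t) = -log(1 - t)
K′(t) = -1/(t - 1)
K′′(t) = 1/(t^2 - 2*t + 1)

κ_2 = K′′(0) = 1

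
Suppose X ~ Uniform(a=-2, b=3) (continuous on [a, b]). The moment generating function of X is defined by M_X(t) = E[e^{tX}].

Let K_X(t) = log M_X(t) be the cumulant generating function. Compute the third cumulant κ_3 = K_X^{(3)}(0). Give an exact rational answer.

M_X(t) = (e^(3*t) - e^(-2*t))/(5*t)
K_X(t) = log M_X(t) = -log(t) + log(e^(3*t) - e^(-2*t)) - log(5)
D^3[K](t) = (125*t^3*e^(10*t) + 125*t^3*e^(5*t) - 2*e^(15*t) + 6*e^(10*t) - 6*e^(5*t) + 2)/(t^3*e^(15*t) - 3*t^3*e^(10*t) + 3*t^3*e^(5*t) - t^3)

κ_3 = D^3[K](0) = 0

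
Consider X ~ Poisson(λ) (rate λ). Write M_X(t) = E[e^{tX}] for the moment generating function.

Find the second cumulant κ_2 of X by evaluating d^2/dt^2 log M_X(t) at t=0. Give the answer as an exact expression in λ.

M_X(t) = e^(λ*(e^(t) - 1))
K_X(t) = log M_X(t) = λ*(e^(t) - 1)
K^(2)(t) = λ*e^(t)

κ_2 = K^(2)(0) = λ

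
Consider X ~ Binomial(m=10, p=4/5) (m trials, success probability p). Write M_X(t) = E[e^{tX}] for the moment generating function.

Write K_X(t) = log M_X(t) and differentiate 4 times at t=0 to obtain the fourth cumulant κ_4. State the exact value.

M_X(t) = (4*e^(t)/5 + 1/5)^10
K_X(t) = log M_X(t) = 10*log(4*e^(t)/5 + 1/5)
K′(t) = 40*e^(t)/(4*e^(t) + 1)
K′′(t) = 40*e^(t)/(16*e^(2*t) + 8*e^(t) + 1)
K′′′(t) = (-160*e^(2*t) + 40*e^(t))/(64*e^(3*t) + 48*e^(2*t) + 12*e^(t) + 1)
K′′′′(t) = (640*e^(3*t) - 640*e^(2*t) + 40*e^(t))/(256*e^(4*t) + 256*e^(3*t) + 96*e^(2*t) + 16*e^(t) + 1)

κ_4 = K′′′′(0) = 8/125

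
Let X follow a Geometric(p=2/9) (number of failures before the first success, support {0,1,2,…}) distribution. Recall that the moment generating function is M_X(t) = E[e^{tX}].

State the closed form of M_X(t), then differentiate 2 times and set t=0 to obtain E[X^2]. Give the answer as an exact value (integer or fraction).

E[X^2] = M′′(0) = 28

M_X(t) = 2/(9*(1 - 7*e^(t)/9))
M′(t) = 14*e^(t)/(49*e^(2*t) - 126*e^(t) + 81)
M′′(t) = (-98*e^(2*t) - 126*e^(t))/(343*e^(3*t) - 1323*e^(2*t) + 1701*e^(t) - 729)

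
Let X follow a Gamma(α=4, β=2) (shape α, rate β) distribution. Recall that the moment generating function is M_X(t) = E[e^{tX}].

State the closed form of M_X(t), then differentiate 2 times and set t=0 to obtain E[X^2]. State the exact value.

M_X(t) = 16/(2 - t)^4
M^(2)(t) = 320/(t^6 - 12*t^5 + 60*t^4 - 160*t^3 + 240*t^2 - 192*t + 64)

E[X^2] = M^(2)(0) = 5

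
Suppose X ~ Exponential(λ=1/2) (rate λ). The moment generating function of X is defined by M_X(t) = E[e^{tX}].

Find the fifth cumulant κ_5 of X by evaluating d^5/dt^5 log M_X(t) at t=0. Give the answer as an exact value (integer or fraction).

κ_5 = K′′′′′(0) = 768

M_X(t) = 1/(2*(1/2 - t))
K_X(t) = log M_X(t) = -log(1/2 - t) - log(2)
K′(t) = -2/(2*t - 1)
K′′(t) = 4/(4*t^2 - 4*t + 1)
K′′′(t) = -16/(8*t^3 - 12*t^2 + 6*t - 1)
K′′′′(t) = 96/(16*t^4 - 32*t^3 + 24*t^2 - 8*t + 1)
K′′′′′(t) = -768/(32*t^5 - 80*t^4 + 80*t^3 - 40*t^2 + 10*t - 1)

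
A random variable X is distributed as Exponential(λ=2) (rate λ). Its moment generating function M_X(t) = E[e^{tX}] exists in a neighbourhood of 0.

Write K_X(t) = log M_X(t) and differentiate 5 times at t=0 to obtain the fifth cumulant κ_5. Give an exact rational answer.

κ_5 = D^5[K](0) = 3/4

M_X(t) = 2/(2 - t)
K_X(t) = log M_X(t) = -log(2 - t) + log(2)
D^5[K](t) = -24/(t^5 - 10*t^4 + 40*t^3 - 80*t^2 + 80*t - 32)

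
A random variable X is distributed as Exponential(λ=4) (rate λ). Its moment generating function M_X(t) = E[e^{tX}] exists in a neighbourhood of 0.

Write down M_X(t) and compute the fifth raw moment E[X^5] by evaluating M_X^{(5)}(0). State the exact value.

E[X^5] = D^5[M](0) = 15/128

M_X(t) = 4/(4 - t)
D^5[M](t) = 480/(t^6 - 24*t^5 + 240*t^4 - 1280*t^3 + 3840*t^2 - 6144*t + 4096)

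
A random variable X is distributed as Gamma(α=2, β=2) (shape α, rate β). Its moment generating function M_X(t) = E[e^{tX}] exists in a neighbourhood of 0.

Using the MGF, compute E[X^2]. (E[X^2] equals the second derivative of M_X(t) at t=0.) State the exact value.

E[X^2] = M^(2)(0) = 3/2

M_X(t) = 4/(2 - t)^2
M^(2)(t) = 24/(t^4 - 8*t^3 + 24*t^2 - 32*t + 16)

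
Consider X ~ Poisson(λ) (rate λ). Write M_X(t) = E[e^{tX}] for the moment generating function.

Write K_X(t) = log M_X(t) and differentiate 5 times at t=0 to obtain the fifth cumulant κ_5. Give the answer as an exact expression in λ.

κ_5 = K′′′′′(0) = λ

M_X(t) = e^(λ*(e^(t) - 1))
K_X(t) = log M_X(t) = λ*(e^(t) - 1)
K′(t) = λ*e^(t)
K′′(t) = λ*e^(t)
K′′′(t) = λ*e^(t)
K′′′′(t) = λ*e^(t)
K′′′′′(t) = λ*e^(t)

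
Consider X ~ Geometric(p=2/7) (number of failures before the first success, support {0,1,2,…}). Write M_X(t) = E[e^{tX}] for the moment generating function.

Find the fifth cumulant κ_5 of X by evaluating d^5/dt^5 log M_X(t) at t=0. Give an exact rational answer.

M_X(t) = 2/(7*(1 - 5*e^(t)/7))
K_X(t) = log M_X(t) = -log(1 - 5*e^(t)/7) - log(7) + log(2)
dK/dt = -5*e^(t)/(5*e^(t) - 7)
d^2K/dt^2 = 35*e^(t)/(25*e^(2*t) - 70*e^(t) + 49)
d^3K/dt^3 = (-175*e^(2*t) - 245*e^(t))/(125*e^(3*t) - 525*e^(2*t) + 735*e^(t) - 343)
d^4K/dt^4 = (875*e^(3*t) + 4900*e^(2*t) + 1715*e^(t))/(625*e^(4*t) - 3500*e^(3*t) + 7350*e^(2*t) - 6860*e^(t) + 2401)
d^5K/dt^5 = (-4375*e^(4*t) - 67375*e^(3*t) - 94325*e^(2*t) - 12005*e^(t))/(3125*e^(5*t) - 21875*e^(4*t) + 61250*e^(3*t) - 85750*e^(2*t) + 60025*e^(t) - 16807)

κ_5 = d^5K/dt^5 |_{t=0} = 5565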